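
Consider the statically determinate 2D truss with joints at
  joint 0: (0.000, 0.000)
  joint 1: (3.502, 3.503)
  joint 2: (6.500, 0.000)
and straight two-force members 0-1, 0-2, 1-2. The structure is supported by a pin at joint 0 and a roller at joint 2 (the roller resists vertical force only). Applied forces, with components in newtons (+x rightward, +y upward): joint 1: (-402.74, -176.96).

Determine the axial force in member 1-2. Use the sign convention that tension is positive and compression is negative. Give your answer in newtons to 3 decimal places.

160.192

N=3 nodes, M=3 members, R=3 reactions → 2N=6, M+R=6
member 0 (0-1): L=4.9533, (cx,cy)=(0.7070,0.7072)
member 1 (0-2): L=6.5000, (cx,cy)=(1.0000,0.0000)
member 2 (1-2): L=4.6107, (cx,cy)=(0.6502,-0.7597)
solve A·x = −loads:
  F[0-1] = -422.3162 N (compression)
  F[0-2] = -104.1600 N (compression)
  F[1-2] = +160.1920 N (tension)
  Rx@0 = +402.7400 N
  Ry@0 = +298.6653 N
  Ry@2 = -121.7053 N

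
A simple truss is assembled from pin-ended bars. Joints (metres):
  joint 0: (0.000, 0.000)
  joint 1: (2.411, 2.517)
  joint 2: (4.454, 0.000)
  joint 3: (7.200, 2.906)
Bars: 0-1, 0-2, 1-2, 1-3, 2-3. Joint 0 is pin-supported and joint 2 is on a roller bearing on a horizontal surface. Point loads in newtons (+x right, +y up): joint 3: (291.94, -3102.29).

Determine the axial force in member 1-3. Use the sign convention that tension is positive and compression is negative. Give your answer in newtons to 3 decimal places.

N=4 nodes, M=5 members, R=3 reactions → 2N=8, M+R=8
member 0 (0-1): L=3.4854, (cx,cy)=(0.6917,0.7221)
member 1 (0-2): L=4.4540, (cx,cy)=(1.0000,0.0000)
member 2 (1-2): L=3.2418, (cx,cy)=(0.6302,-0.7764)
member 3 (1-3): L=4.8048, (cx,cy)=(0.9967,0.0810)
member 4 (2-3): L=3.9982, (cx,cy)=(0.6868,0.7268)
solve A·x = −loads:
  F[0-1] = +2912.2964 N (tension)
  F[0-2] = -1722.6034 N (compression)
  F[1-2] = -2343.4499 N (compression)
  F[1-3] = +3502.9065 N (tension)
  F[2-3] = -4658.4159 N (compression)
  Rx@0 = -291.9400 N
  Ry@0 = -2103.1132 N
  Ry@2 = +5205.4032 N

3502.907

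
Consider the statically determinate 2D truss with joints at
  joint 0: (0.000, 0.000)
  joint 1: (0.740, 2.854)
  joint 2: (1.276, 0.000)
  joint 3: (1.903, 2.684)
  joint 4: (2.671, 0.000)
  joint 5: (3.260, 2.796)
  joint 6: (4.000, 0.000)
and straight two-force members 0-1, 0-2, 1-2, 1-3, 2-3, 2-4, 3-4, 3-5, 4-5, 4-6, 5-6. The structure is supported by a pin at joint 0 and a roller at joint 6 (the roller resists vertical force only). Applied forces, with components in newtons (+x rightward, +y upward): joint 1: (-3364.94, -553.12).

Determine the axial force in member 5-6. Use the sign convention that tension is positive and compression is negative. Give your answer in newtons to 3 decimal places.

2377.698

N=7 nodes, M=11 members, R=3 reactions → 2N=14, M+R=14
member 0 (0-1): L=2.9484, (cx,cy)=(0.2510,0.9680)
member 1 (0-2): L=1.2760, (cx,cy)=(1.0000,0.0000)
member 2 (1-2): L=2.9039, (cx,cy)=(0.1846,-0.9828)
member 3 (1-3): L=1.1754, (cx,cy)=(0.9895,-0.1446)
member 4 (2-3): L=2.7563, (cx,cy)=(0.2275,0.9738)
member 5 (2-4): L=1.3950, (cx,cy)=(1.0000,0.0000)
member 6 (3-4): L=2.7917, (cx,cy)=(0.2751,-0.9614)
member 7 (3-5): L=1.3616, (cx,cy)=(0.9966,0.0823)
member 8 (4-5): L=2.8574, (cx,cy)=(0.2061,0.9785)
member 9 (4-6): L=1.3290, (cx,cy)=(1.0000,0.0000)
member 10 (5-6): L=2.8923, (cx,cy)=(0.2559,-0.9667)
solve A·x = −loads:
  F[0-1] = -2945.9758 N (compression)
  F[0-2] = -2625.5422 N (compression)
  F[1-2] = +2003.2417 N (tension)
  F[1-3] = +2279.7566 N (tension)
  F[2-3] = -2021.8288 N (compression)
  F[2-4] = -1795.8551 N (compression)
  F[3-4] = +2486.2575 N (tension)
  F[3-5] = +1115.6674 N (tension)
  F[4-5] = -2442.7889 N (compression)
  F[4-6] = -608.3450 N (compression)
  F[5-6] = +2377.6985 N (tension)
  Rx@0 = +3364.9400 N
  Ry@0 = +2851.6775 N
  Ry@6 = -2298.5575 N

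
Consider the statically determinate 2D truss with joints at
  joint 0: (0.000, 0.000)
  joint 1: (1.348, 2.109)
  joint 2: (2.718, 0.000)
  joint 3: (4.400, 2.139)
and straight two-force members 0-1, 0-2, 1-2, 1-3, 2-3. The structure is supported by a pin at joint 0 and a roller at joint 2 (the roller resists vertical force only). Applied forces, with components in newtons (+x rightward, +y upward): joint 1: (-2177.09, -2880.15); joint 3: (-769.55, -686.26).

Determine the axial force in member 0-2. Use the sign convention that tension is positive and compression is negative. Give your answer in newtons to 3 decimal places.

N=4 nodes, M=5 members, R=3 reactions → 2N=8, M+R=8
member 0 (0-1): L=2.5030, (cx,cy)=(0.5386,0.8426)
member 1 (0-2): L=2.7180, (cx,cy)=(1.0000,0.0000)
member 2 (1-2): L=2.5149, (cx,cy)=(0.5448,-0.8386)
member 3 (1-3): L=3.0521, (cx,cy)=(1.0000,0.0098)
member 4 (2-3): L=2.7211, (cx,cy)=(0.6181,0.7861)
solve A·x = −loads:
  F[0-1] = -3942.5466 N (compression)
  F[0-2] = -823.3627 N (compression)
  F[1-2] = +524.1186 N (tension)
  F[1-3] = -231.7124 N (compression)
  F[2-3] = -870.1226 N (compression)
  Rx@0 = +2946.6400 N
  Ry@0 = +3321.9523 N
  Ry@2 = +244.4577 N

-823.363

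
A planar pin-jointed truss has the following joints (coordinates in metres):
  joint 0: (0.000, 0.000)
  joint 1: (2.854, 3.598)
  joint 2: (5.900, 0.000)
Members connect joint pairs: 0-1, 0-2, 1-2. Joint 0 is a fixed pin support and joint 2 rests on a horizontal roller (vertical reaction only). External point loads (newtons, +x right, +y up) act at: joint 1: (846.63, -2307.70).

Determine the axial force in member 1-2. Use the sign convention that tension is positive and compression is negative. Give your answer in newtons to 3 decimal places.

-2139.082

N=3 nodes, M=3 members, R=3 reactions → 2N=6, M+R=6
member 0 (0-1): L=4.5925, (cx,cy)=(0.6215,0.7835)
member 1 (0-2): L=5.9000, (cx,cy)=(1.0000,0.0000)
member 2 (1-2): L=4.7142, (cx,cy)=(0.6461,-0.7632)
solve A·x = −loads:
  F[0-1] = -861.6950 N (compression)
  F[0-2] = +1382.1304 N (tension)
  F[1-2] = -2139.0823 N (compression)
  Rx@0 = -846.6300 N
  Ry@0 = +675.0982 N
  Ry@2 = +1632.6018 N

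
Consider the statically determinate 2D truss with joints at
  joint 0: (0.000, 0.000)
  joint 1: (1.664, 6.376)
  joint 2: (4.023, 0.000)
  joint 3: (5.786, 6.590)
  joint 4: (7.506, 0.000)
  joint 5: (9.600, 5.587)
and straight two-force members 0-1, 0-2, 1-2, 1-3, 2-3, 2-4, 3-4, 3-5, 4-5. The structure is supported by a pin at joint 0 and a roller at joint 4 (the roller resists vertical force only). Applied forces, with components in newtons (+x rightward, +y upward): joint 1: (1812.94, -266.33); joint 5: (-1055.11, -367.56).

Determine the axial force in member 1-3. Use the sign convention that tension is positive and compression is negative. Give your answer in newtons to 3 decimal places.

N=6 nodes, M=9 members, R=3 reactions → 2N=12, M+R=12
member 0 (0-1): L=6.5896, (cx,cy)=(0.2525,0.9676)
member 1 (0-2): L=4.0230, (cx,cy)=(1.0000,0.0000)
member 2 (1-2): L=6.7984, (cx,cy)=(0.3470,-0.9379)
member 3 (1-3): L=4.1276, (cx,cy)=(0.9987,0.0518)
member 4 (2-3): L=6.8217, (cx,cy)=(0.2584,0.9660)
member 5 (2-4): L=3.4830, (cx,cy)=(1.0000,0.0000)
member 6 (3-4): L=6.8108, (cx,cy)=(0.2525,-0.9676)
member 7 (3-5): L=3.9437, (cx,cy)=(0.9671,-0.2543)
member 8 (4-5): L=5.9665, (cx,cy)=(0.3510,0.9364)
solve A·x = −loads:
  F[0-1] = +671.6715 N (tension)
  F[0-2] = +588.2190 N (tension)
  F[1-2] = -1047.7750 N (compression)
  F[1-3] = -1281.4816 N (compression)
  F[2-3] = +1017.2318 N (tension)
  F[2-4] = -38.2434 N (compression)
  F[3-4] = -719.9722 N (compression)
  F[3-5] = -863.4359 N (compression)
  F[4-5] = -627.0441 N (compression)
  Rx@0 = -757.8300 N
  Ry@0 = -649.9036 N
  Ry@4 = +1283.7936 N

-1281.482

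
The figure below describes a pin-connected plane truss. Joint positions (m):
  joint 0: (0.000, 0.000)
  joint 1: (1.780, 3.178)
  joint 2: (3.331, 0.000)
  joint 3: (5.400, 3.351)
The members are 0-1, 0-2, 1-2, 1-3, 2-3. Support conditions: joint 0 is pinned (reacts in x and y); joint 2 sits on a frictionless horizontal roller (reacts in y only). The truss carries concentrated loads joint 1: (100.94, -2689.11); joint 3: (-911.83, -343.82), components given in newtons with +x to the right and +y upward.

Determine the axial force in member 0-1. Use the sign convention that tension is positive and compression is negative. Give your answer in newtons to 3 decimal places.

-2131.380

N=4 nodes, M=5 members, R=3 reactions → 2N=8, M+R=8
member 0 (0-1): L=3.6425, (cx,cy)=(0.4887,0.8725)
member 1 (0-2): L=3.3310, (cx,cy)=(1.0000,0.0000)
member 2 (1-2): L=3.5363, (cx,cy)=(0.4386,-0.8987)
member 3 (1-3): L=3.6241, (cx,cy)=(0.9989,0.0477)
member 4 (2-3): L=3.9383, (cx,cy)=(0.5254,0.8509)
solve A·x = −loads:
  F[0-1] = -2131.3800 N (compression)
  F[0-2] = +230.6520 N (tension)
  F[1-2] = -961.4009 N (compression)
  F[1-3] = -721.6377 N (compression)
  F[2-3] = -363.5903 N (compression)
  Rx@0 = +810.8900 N
  Ry@0 = +1859.5620 N
  Ry@2 = +1173.3680 N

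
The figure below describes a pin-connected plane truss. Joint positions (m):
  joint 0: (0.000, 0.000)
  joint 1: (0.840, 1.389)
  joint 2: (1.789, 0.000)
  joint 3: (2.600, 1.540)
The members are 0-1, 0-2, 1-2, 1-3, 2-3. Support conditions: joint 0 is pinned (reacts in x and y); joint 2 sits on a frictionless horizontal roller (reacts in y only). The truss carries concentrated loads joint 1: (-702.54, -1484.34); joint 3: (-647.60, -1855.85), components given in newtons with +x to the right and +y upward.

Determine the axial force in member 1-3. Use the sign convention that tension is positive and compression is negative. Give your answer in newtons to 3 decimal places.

N=4 nodes, M=5 members, R=3 reactions → 2N=8, M+R=8
member 0 (0-1): L=1.6232, (cx,cy)=(0.5175,0.8557)
member 1 (0-2): L=1.7890, (cx,cy)=(1.0000,0.0000)
member 2 (1-2): L=1.6822, (cx,cy)=(0.5641,-0.8257)
member 3 (1-3): L=1.7665, (cx,cy)=(0.9963,0.0855)
member 4 (2-3): L=1.7405, (cx,cy)=(0.4660,0.8848)
solve A·x = −loads:
  F[0-1] = -1225.9157 N (compression)
  F[0-2] = -715.7504 N (compression)
  F[1-2] = -491.3526 N (compression)
  F[1-3] = +346.6056 N (tension)
  F[2-3] = -2130.9511 N (compression)
  Rx@0 = +1350.1400 N
  Ry@0 = +1049.0086 N
  Ry@2 = +2291.1814 N

346.606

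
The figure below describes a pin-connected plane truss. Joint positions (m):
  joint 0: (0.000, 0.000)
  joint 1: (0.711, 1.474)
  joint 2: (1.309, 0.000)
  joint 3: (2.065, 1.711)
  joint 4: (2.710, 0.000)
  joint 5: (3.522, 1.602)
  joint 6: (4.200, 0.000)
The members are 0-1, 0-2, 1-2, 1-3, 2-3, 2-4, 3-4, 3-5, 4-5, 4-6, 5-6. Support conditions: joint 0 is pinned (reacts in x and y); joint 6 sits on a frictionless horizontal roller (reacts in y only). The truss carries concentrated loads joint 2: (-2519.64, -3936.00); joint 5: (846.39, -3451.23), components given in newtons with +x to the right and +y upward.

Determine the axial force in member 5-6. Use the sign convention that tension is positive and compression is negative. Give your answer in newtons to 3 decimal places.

N=7 nodes, M=11 members, R=3 reactions → 2N=14, M+R=14
member 0 (0-1): L=1.6365, (cx,cy)=(0.4345,0.9007)
member 1 (0-2): L=1.3090, (cx,cy)=(1.0000,0.0000)
member 2 (1-2): L=1.5907, (cx,cy)=(0.3759,-0.9266)
member 3 (1-3): L=1.3746, (cx,cy)=(0.9850,0.1724)
member 4 (2-3): L=1.8706, (cx,cy)=(0.4042,0.9147)
member 5 (2-4): L=1.4010, (cx,cy)=(1.0000,0.0000)
member 6 (3-4): L=1.8285, (cx,cy)=(0.3527,-0.9357)
member 7 (3-5): L=1.4611, (cx,cy)=(0.9972,-0.0746)
member 8 (4-5): L=1.7960, (cx,cy)=(0.4521,0.8920)
member 9 (4-6): L=1.4900, (cx,cy)=(1.0000,0.0000)
member 10 (5-6): L=1.7396, (cx,cy)=(0.3898,-0.9209)
solve A·x = −loads:
  F[0-1] = -3268.1209 N (compression)
  F[0-2] = -253.3870 N (compression)
  F[1-2] = +2715.5499 N (tension)
  F[1-3] = -2477.8506 N (compression)
  F[2-3] = +1552.0542 N (tension)
  F[2-4] = +2659.8649 N (tension)
  F[3-4] = -942.1882 N (compression)
  F[3-5] = -1485.2654 N (compression)
  F[4-5] = +988.4091 N (tension)
  F[4-6] = +1880.6502 N (tension)
  F[5-6] = -4825.2421 N (compression)
  Rx@0 = +1673.2500 N
  Ry@0 = +2943.5698 N
  Ry@6 = +4443.6602 N

-4825.242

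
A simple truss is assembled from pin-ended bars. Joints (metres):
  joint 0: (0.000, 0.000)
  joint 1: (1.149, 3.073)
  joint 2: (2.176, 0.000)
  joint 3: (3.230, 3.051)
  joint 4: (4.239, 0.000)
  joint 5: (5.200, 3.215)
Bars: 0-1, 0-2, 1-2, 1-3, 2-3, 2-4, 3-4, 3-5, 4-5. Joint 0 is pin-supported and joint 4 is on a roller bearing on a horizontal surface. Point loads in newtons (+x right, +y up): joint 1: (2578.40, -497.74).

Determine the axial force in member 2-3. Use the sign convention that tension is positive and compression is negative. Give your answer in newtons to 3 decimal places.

2105.203

N=6 nodes, M=9 members, R=3 reactions → 2N=12, M+R=12
member 0 (0-1): L=3.2808, (cx,cy)=(0.3502,0.9367)
member 1 (0-2): L=2.1760, (cx,cy)=(1.0000,0.0000)
member 2 (1-2): L=3.2401, (cx,cy)=(0.3170,-0.9484)
member 3 (1-3): L=2.0811, (cx,cy)=(0.9999,-0.0106)
member 4 (2-3): L=3.2279, (cx,cy)=(0.3265,0.9452)
member 5 (2-4): L=2.0630, (cx,cy)=(1.0000,0.0000)
member 6 (3-4): L=3.2135, (cx,cy)=(0.3140,-0.9494)
member 7 (3-5): L=1.9768, (cx,cy)=(0.9966,0.0830)
member 8 (4-5): L=3.3556, (cx,cy)=(0.2864,0.9581)
solve A·x = −loads:
  F[0-1] = +1608.1996 N (tension)
  F[0-2] = +2015.1741 N (tension)
  F[1-2] = -2097.9943 N (compression)
  F[1-3] = -1350.2517 N (compression)
  F[2-3] = +2105.2029 N (tension)
  F[2-4] = +662.7742 N (tension)
  F[3-4] = -2110.8377 N (compression)
  F[3-5] = -0.0000 N (compression)
  F[4-5] = -0.0000 N (compression)
  Rx@0 = -2578.4000 N
  Ry@0 = -1506.3474 N
  Ry@4 = +2004.0874 N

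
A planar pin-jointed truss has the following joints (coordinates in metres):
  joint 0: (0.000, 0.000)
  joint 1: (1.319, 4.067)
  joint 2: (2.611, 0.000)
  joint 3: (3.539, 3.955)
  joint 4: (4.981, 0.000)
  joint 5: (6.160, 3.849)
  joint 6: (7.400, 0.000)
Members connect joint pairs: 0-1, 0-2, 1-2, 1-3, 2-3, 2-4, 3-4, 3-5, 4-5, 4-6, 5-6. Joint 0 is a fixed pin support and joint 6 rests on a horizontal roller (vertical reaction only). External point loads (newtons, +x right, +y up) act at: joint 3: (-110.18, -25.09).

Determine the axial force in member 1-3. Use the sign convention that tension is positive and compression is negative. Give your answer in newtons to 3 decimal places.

-47.022

N=7 nodes, M=11 members, R=3 reactions → 2N=14, M+R=14
member 0 (0-1): L=4.2755, (cx,cy)=(0.3085,0.9512)
member 1 (0-2): L=2.6110, (cx,cy)=(1.0000,0.0000)
member 2 (1-2): L=4.2673, (cx,cy)=(0.3028,-0.9531)
member 3 (1-3): L=2.2228, (cx,cy)=(0.9987,-0.0504)
member 4 (2-3): L=4.0624, (cx,cy)=(0.2284,0.9736)
member 5 (2-4): L=2.3700, (cx,cy)=(1.0000,0.0000)
member 6 (3-4): L=4.2097, (cx,cy)=(0.3425,-0.9395)
member 7 (3-5): L=2.6231, (cx,cy)=(0.9992,-0.0404)
member 8 (4-5): L=4.0255, (cx,cy)=(0.2929,0.9561)
member 9 (4-6): L=2.4190, (cx,cy)=(1.0000,0.0000)
member 10 (5-6): L=4.0438, (cx,cy)=(0.3066,-0.9518)
solve A·x = −loads:
  F[0-1] = -75.6684 N (compression)
  F[0-2] = -86.8364 N (compression)
  F[1-2] = +78.0083 N (tension)
  F[1-3] = -47.0218 N (compression)
  F[2-3] = -76.3661 N (compression)
  F[2-4] = -45.7732 N (compression)
  F[3-4] = +48.6539 N (tension)
  F[3-5] = +29.1309 N (tension)
  F[4-5] = -47.8068 N (compression)
  F[4-6] = -15.1054 N (compression)
  F[5-6] = +49.2608 N (tension)
  Rx@0 = +110.1800 N
  Ry@0 = +71.9776 N
  Ry@6 = -46.8876 N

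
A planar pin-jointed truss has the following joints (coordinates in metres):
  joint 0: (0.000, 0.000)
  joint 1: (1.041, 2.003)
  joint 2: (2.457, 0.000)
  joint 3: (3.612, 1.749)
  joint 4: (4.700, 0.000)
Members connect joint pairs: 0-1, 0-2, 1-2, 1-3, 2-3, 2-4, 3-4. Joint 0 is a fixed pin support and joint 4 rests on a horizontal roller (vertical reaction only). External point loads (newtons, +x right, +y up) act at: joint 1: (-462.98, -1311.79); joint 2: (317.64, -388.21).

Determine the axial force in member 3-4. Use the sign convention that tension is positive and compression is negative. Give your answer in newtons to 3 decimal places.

-348.813

N=5 nodes, M=7 members, R=3 reactions → 2N=10, M+R=10
member 0 (0-1): L=2.2574, (cx,cy)=(0.4612,0.8873)
member 1 (0-2): L=2.4570, (cx,cy)=(1.0000,0.0000)
member 2 (1-2): L=2.4530, (cx,cy)=(0.5773,-0.8166)
member 3 (1-3): L=2.5835, (cx,cy)=(0.9952,-0.0983)
member 4 (2-3): L=2.0960, (cx,cy)=(0.5511,0.8345)
member 5 (2-4): L=2.2430, (cx,cy)=(1.0000,0.0000)
member 6 (3-4): L=2.0598, (cx,cy)=(0.5282,-0.8491)
solve A·x = −loads:
  F[0-1] = -1582.0904 N (compression)
  F[0-2] = +584.2528 N (tension)
  F[1-2] = +155.8430 N (tension)
  F[1-3] = -358.3105 N (compression)
  F[2-3] = +312.7211 N (tension)
  F[2-4] = +184.2460 N (tension)
  F[3-4] = -348.8130 N (compression)
  Rx@0 = +145.3400 N
  Ry@0 = +1403.8178 N
  Ry@4 = +296.1822 N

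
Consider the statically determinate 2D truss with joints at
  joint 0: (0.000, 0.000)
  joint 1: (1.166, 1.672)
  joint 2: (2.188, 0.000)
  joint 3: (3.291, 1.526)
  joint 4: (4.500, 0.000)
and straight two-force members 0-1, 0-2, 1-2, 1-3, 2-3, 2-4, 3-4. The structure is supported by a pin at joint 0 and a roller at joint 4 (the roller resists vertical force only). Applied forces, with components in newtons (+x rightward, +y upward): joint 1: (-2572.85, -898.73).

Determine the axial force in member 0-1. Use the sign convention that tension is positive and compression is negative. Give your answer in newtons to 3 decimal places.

-1977.234

N=5 nodes, M=7 members, R=3 reactions → 2N=10, M+R=10
member 0 (0-1): L=2.0384, (cx,cy)=(0.5720,0.8202)
member 1 (0-2): L=2.1880, (cx,cy)=(1.0000,0.0000)
member 2 (1-2): L=1.9596, (cx,cy)=(0.5215,-0.8532)
member 3 (1-3): L=2.1300, (cx,cy)=(0.9976,-0.0685)
member 4 (2-3): L=1.8829, (cx,cy)=(0.5858,0.8105)
member 5 (2-4): L=2.3120, (cx,cy)=(1.0000,0.0000)
member 6 (3-4): L=1.9469, (cx,cy)=(0.6210,-0.7838)
solve A·x = −loads:
  F[0-1] = -1977.2340 N (compression)
  F[0-2] = -1441.8469 N (compression)
  F[1-2] = +763.4245 N (tension)
  F[1-3] = +1046.1566 N (tension)
  F[2-3] = -803.7185 N (compression)
  F[2-4] = -572.8773 N (compression)
  F[3-4] = +922.5191 N (tension)
  Rx@0 = +2572.8500 N
  Ry@0 = +1621.8158 N
  Ry@4 = -723.0858 N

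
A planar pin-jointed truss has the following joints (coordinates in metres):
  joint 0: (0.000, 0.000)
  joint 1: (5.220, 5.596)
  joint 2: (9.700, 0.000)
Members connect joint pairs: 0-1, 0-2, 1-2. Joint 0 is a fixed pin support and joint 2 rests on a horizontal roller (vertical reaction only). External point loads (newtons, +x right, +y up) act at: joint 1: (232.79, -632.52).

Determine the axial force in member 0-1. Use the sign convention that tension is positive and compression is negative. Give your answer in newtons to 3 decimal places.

N=3 nodes, M=3 members, R=3 reactions → 2N=6, M+R=6
member 0 (0-1): L=7.6527, (cx,cy)=(0.6821,0.7312)
member 1 (0-2): L=9.7000, (cx,cy)=(1.0000,0.0000)
member 2 (1-2): L=7.1684, (cx,cy)=(0.6250,-0.7807)
solve A·x = −loads:
  F[0-1] = -215.8434 N (compression)
  F[0-2] = +380.0197 N (tension)
  F[1-2] = -608.0634 N (compression)
  Rx@0 = -232.7900 N
  Ry@0 = +157.8347 N
  Ry@2 = +474.6853 N

-215.843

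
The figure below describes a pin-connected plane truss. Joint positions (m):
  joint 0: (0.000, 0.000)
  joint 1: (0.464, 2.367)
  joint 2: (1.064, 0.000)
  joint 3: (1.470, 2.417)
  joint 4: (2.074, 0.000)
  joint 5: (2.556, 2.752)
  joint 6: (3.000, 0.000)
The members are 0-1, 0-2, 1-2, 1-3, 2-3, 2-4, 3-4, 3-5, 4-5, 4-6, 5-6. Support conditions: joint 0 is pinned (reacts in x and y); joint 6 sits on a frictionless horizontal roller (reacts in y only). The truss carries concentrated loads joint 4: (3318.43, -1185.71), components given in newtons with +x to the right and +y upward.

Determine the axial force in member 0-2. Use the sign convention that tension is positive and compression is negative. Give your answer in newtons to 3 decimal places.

N=7 nodes, M=11 members, R=3 reactions → 2N=14, M+R=14
member 0 (0-1): L=2.4120, (cx,cy)=(0.1924,0.9813)
member 1 (0-2): L=1.0640, (cx,cy)=(1.0000,0.0000)
member 2 (1-2): L=2.4419, (cx,cy)=(0.2457,-0.9693)
member 3 (1-3): L=1.0072, (cx,cy)=(0.9988,0.0496)
member 4 (2-3): L=2.4509, (cx,cy)=(0.1657,0.9862)
member 5 (2-4): L=1.0100, (cx,cy)=(1.0000,0.0000)
member 6 (3-4): L=2.4913, (cx,cy)=(0.2424,-0.9702)
member 7 (3-5): L=1.1365, (cx,cy)=(0.9556,0.2948)
member 8 (4-5): L=2.7939, (cx,cy)=(0.1725,0.9850)
member 9 (4-6): L=0.9260, (cx,cy)=(1.0000,0.0000)
member 10 (5-6): L=2.7876, (cx,cy)=(0.1593,-0.9872)
solve A·x = −loads:
  F[0-1] = -372.9548 N (compression)
  F[0-2] = +3390.1744 N (tension)
  F[1-2] = +369.2339 N (tension)
  F[1-3] = -162.6709 N (compression)
  F[2-3] = -362.9284 N (compression)
  F[2-4] = +3541.0217 N (tension)
  F[3-4] = +284.5355 N (tension)
  F[3-5] = -305.1319 N (compression)
  F[4-5] = +923.5103 N (tension)
  F[4-6] = +132.2515 N (tension)
  F[5-6] = -830.3209 N (compression)
  Rx@0 = -3318.4300 N
  Ry@0 = +365.9892 N
  Ry@6 = +819.7208 N

3390.174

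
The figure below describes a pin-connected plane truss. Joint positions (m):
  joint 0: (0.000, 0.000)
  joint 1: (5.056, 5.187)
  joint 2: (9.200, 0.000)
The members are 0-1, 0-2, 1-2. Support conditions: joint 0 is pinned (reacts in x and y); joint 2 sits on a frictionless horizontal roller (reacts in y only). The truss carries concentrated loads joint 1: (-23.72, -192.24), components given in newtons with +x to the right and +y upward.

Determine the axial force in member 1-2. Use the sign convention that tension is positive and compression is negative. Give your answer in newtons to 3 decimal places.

N=3 nodes, M=3 members, R=3 reactions → 2N=6, M+R=6
member 0 (0-1): L=7.2435, (cx,cy)=(0.6980,0.7161)
member 1 (0-2): L=9.2000, (cx,cy)=(1.0000,0.0000)
member 2 (1-2): L=6.6391, (cx,cy)=(0.6242,-0.7813)
solve A·x = −loads:
  F[0-1] = -139.5981 N (compression)
  F[0-2] = +73.7204 N (tension)
  F[1-2] = -118.1074 N (compression)
  Rx@0 = +23.7200 N
  Ry@0 = +99.9650 N
  Ry@2 = +92.2750 N

-118.107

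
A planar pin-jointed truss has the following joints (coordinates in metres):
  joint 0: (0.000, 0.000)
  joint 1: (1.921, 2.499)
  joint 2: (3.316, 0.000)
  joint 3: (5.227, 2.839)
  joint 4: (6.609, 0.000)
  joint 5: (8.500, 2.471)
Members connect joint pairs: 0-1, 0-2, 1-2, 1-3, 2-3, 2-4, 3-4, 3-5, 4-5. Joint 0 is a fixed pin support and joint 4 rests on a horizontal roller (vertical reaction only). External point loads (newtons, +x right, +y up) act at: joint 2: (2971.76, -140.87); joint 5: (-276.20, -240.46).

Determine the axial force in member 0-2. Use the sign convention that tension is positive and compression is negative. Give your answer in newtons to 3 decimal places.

N=6 nodes, M=9 members, R=3 reactions → 2N=12, M+R=12
member 0 (0-1): L=3.1520, (cx,cy)=(0.6095,0.7928)
member 1 (0-2): L=3.3160, (cx,cy)=(1.0000,0.0000)
member 2 (1-2): L=2.8620, (cx,cy)=(0.4874,-0.8732)
member 3 (1-3): L=3.3234, (cx,cy)=(0.9948,0.1023)
member 4 (2-3): L=3.4223, (cx,cy)=(0.5584,0.8296)
member 5 (2-4): L=3.2930, (cx,cy)=(1.0000,0.0000)
member 6 (3-4): L=3.1575, (cx,cy)=(0.4377,-0.8991)
member 7 (3-5): L=3.2936, (cx,cy)=(0.9937,-0.1117)
member 8 (4-5): L=3.1115, (cx,cy)=(0.6077,0.7941)
solve A·x = −loads:
  F[0-1] = -132.0028 N (compression)
  F[0-2] = +2776.0091 N (tension)
  F[1-2] = +104.3886 N (tension)
  F[1-3] = -132.0231 N (compression)
  F[2-3] = +59.9364 N (tension)
  F[2-4] = -178.3383 N (compression)
  F[3-4] = -29.6639 N (compression)
  F[3-5] = -85.4130 N (compression)
  F[4-5] = -314.8105 N (compression)
  Rx@0 = -2695.5600 N
  Ry@0 = +104.6551 N
  Ry@4 = +276.6749 N

2776.009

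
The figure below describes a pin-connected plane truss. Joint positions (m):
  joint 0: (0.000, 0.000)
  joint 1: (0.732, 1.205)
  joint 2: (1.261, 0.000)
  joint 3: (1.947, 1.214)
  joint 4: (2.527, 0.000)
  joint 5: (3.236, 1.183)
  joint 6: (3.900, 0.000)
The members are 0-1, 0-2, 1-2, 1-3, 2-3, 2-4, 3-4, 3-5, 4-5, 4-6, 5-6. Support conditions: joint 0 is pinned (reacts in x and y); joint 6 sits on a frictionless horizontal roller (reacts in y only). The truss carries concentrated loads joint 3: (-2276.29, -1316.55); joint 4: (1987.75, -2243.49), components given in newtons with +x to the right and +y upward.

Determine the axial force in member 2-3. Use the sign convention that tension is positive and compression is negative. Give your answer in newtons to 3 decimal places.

N=7 nodes, M=11 members, R=3 reactions → 2N=14, M+R=14
member 0 (0-1): L=1.4099, (cx,cy)=(0.5192,0.8547)
member 1 (0-2): L=1.2610, (cx,cy)=(1.0000,0.0000)
member 2 (1-2): L=1.3160, (cx,cy)=(0.4020,-0.9157)
member 3 (1-3): L=1.2150, (cx,cy)=(1.0000,0.0074)
member 4 (2-3): L=1.3944, (cx,cy)=(0.4920,0.8706)
member 5 (2-4): L=1.2660, (cx,cy)=(1.0000,0.0000)
member 6 (3-4): L=1.3454, (cx,cy)=(0.4311,-0.9023)
member 7 (3-5): L=1.2894, (cx,cy)=(0.9997,-0.0240)
member 8 (4-5): L=1.3792, (cx,cy)=(0.5141,0.8577)
member 9 (4-6): L=1.3730, (cx,cy)=(1.0000,0.0000)
member 10 (5-6): L=1.3566, (cx,cy)=(0.4895,-0.8720)
solve A·x = −loads:
  F[0-1] = -2524.5942 N (compression)
  F[0-2] = +1022.1831 N (tension)
  F[1-2] = +2338.2364 N (tension)
  F[1-3] = -2250.6963 N (compression)
  F[2-3] = -2459.1869 N (compression)
  F[2-4] = +3171.9229 N (tension)
  F[3-4] = +974.9599 N (tension)
  F[3-5] = -1604.9296 N (compression)
  F[4-5] = +1589.9454 N (tension)
  F[4-6] = +787.1237 N (tension)
  F[5-6] = -1608.1601 N (compression)
  Rx@0 = +288.5400 N
  Ry@0 = +2157.6795 N
  Ry@6 = +1402.3605 N

-2459.187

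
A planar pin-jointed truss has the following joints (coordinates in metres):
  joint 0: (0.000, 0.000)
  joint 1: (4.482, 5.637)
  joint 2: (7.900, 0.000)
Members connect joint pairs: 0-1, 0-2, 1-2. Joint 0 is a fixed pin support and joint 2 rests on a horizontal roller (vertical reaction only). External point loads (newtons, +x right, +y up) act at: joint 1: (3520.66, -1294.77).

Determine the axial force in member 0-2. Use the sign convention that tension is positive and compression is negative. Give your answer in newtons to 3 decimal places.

1968.654

N=3 nodes, M=3 members, R=3 reactions → 2N=6, M+R=6
member 0 (0-1): L=7.2017, (cx,cy)=(0.6224,0.7827)
member 1 (0-2): L=7.9000, (cx,cy)=(1.0000,0.0000)
member 2 (1-2): L=6.5923, (cx,cy)=(0.5185,-0.8551)
solve A·x = −loads:
  F[0-1] = +2493.7616 N (tension)
  F[0-2] = +1968.6540 N (tension)
  F[1-2] = -3796.9482 N (compression)
  Rx@0 = -3520.6600 N
  Ry@0 = -1951.9540 N
  Ry@2 = +3246.7240 N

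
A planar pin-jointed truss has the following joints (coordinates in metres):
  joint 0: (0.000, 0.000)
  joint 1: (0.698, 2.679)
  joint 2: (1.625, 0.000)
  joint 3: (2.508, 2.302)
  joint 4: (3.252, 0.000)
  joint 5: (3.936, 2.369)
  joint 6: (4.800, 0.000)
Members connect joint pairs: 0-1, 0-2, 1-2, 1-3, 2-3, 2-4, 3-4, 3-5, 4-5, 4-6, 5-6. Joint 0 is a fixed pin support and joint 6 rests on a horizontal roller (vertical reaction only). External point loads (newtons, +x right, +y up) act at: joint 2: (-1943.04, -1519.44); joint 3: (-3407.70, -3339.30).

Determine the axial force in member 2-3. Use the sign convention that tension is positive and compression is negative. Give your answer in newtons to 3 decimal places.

N=7 nodes, M=11 members, R=3 reactions → 2N=14, M+R=14
member 0 (0-1): L=2.7684, (cx,cy)=(0.2521,0.9677)
member 1 (0-2): L=1.6250, (cx,cy)=(1.0000,0.0000)
member 2 (1-2): L=2.8348, (cx,cy)=(0.3270,-0.9450)
member 3 (1-3): L=1.8488, (cx,cy)=(0.9790,-0.2039)
member 4 (2-3): L=2.4655, (cx,cy)=(0.3581,0.9337)
member 5 (2-4): L=1.6270, (cx,cy)=(1.0000,0.0000)
member 6 (3-4): L=2.4192, (cx,cy)=(0.3075,-0.9515)
member 7 (3-5): L=1.4296, (cx,cy)=(0.9989,0.0469)
member 8 (4-5): L=2.4658, (cx,cy)=(0.2774,0.9608)
member 9 (4-6): L=1.5480, (cx,cy)=(1.0000,0.0000)
member 10 (5-6): L=2.5216, (cx,cy)=(0.3426,-0.9395)
solve A·x = −loads:
  F[0-1] = -4375.1830 N (compression)
  F[0-2] = -4247.6347 N (compression)
  F[1-2] = +5090.1265 N (tension)
  F[1-3] = -2826.9809 N (compression)
  F[2-3] = -3524.6429 N (compression)
  F[2-4] = +622.1873 N (tension)
  F[3-4] = -677.1398 N (compression)
  F[3-5] = -414.3990 N (compression)
  F[4-5] = +670.6430 N (tension)
  F[4-6] = +227.9085 N (tension)
  F[5-6] = -665.1651 N (compression)
  Rx@0 = +5350.7400 N
  Ry@0 = +4233.8381 N
  Ry@6 = +624.9019 N

-3524.643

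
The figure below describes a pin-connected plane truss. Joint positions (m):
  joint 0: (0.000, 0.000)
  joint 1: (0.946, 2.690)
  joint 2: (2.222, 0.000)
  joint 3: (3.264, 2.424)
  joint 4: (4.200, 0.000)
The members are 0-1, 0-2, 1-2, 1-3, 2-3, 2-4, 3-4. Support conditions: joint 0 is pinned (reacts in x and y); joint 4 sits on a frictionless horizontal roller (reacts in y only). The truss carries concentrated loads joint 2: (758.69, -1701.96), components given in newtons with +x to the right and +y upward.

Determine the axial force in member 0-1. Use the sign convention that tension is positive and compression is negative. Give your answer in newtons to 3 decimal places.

N=5 nodes, M=7 members, R=3 reactions → 2N=10, M+R=10
member 0 (0-1): L=2.8515, (cx,cy)=(0.3318,0.9434)
member 1 (0-2): L=2.2220, (cx,cy)=(1.0000,0.0000)
member 2 (1-2): L=2.9773, (cx,cy)=(0.4286,-0.9035)
member 3 (1-3): L=2.3332, (cx,cy)=(0.9935,-0.1140)
member 4 (2-3): L=2.6385, (cx,cy)=(0.3949,0.9187)
member 5 (2-4): L=1.9780, (cx,cy)=(1.0000,0.0000)
member 6 (3-4): L=2.5984, (cx,cy)=(0.3602,-0.9329)
solve A·x = −loads:
  F[0-1] = -849.6625 N (compression)
  F[0-2] = +1040.5706 N (tension)
  F[1-2] = +976.0804 N (tension)
  F[1-3] = -704.8016 N (compression)
  F[2-3] = +892.6250 N (tension)
  F[2-4] = +347.6861 N (tension)
  F[3-4] = -965.2140 N (compression)
  Rx@0 = -758.6900 N
  Ry@0 = +801.5421 N
  Ry@4 = +900.4179 N

-849.663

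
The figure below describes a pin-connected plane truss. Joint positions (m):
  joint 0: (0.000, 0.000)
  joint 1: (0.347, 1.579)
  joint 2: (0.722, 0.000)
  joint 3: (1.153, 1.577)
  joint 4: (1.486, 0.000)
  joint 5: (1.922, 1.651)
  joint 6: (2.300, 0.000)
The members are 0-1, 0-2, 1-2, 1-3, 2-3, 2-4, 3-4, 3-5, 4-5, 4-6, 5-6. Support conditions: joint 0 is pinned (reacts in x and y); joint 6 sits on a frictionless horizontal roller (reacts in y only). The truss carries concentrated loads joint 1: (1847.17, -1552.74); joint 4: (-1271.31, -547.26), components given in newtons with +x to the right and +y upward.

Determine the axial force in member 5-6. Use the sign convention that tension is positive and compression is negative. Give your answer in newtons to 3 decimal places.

N=7 nodes, M=11 members, R=3 reactions → 2N=14, M+R=14
member 0 (0-1): L=1.6167, (cx,cy)=(0.2146,0.9767)
member 1 (0-2): L=0.7220, (cx,cy)=(1.0000,0.0000)
member 2 (1-2): L=1.6229, (cx,cy)=(0.2311,-0.9729)
member 3 (1-3): L=0.8060, (cx,cy)=(1.0000,-0.0025)
member 4 (2-3): L=1.6348, (cx,cy)=(0.2636,0.9646)
member 5 (2-4): L=0.7640, (cx,cy)=(1.0000,0.0000)
member 6 (3-4): L=1.6118, (cx,cy)=(0.2066,-0.9784)
member 7 (3-5): L=0.7726, (cx,cy)=(0.9954,0.0958)
member 8 (4-5): L=1.7076, (cx,cy)=(0.2553,0.9669)
member 9 (4-6): L=0.8140, (cx,cy)=(1.0000,0.0000)
member 10 (5-6): L=1.6937, (cx,cy)=(0.2232,-0.9748)
solve A·x = −loads:
  F[0-1] = -249.8622 N (compression)
  F[0-2] = +629.4898 N (tension)
  F[1-2] = -1341.0444 N (compression)
  F[1-3] = -1590.9361 N (compression)
  F[2-3] = +1352.6052 N (tension)
  F[2-4] = -36.9728 N (compression)
  F[3-4] = -1429.9025 N (compression)
  F[3-5] = -943.2500 N (compression)
  F[4-5] = +2013.0353 N (tension)
  F[4-6] = +424.9263 N (tension)
  F[5-6] = -1903.9837 N (compression)
  Rx@0 = -575.8600 N
  Ry@0 = +244.0389 N
  Ry@6 = +1855.9611 N

-1903.984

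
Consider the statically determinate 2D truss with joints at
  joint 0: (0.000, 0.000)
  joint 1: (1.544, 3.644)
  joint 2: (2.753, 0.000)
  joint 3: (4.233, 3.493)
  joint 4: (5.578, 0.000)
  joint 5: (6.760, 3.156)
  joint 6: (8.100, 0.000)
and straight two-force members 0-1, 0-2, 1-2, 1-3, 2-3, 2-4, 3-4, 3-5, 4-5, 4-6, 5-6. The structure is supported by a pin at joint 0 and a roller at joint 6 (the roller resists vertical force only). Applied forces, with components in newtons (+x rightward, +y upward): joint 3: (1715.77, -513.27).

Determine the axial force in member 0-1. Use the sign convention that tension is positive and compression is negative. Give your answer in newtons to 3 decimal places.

N=7 nodes, M=11 members, R=3 reactions → 2N=14, M+R=14
member 0 (0-1): L=3.9576, (cx,cy)=(0.3901,0.9208)
member 1 (0-2): L=2.7530, (cx,cy)=(1.0000,0.0000)
member 2 (1-2): L=3.8393, (cx,cy)=(0.3149,-0.9491)
member 3 (1-3): L=2.6932, (cx,cy)=(0.9984,-0.0561)
member 4 (2-3): L=3.7936, (cx,cy)=(0.3901,0.9208)
member 5 (2-4): L=2.8250, (cx,cy)=(1.0000,0.0000)
member 6 (3-4): L=3.7430, (cx,cy)=(0.3593,-0.9332)
member 7 (3-5): L=2.5494, (cx,cy)=(0.9912,-0.1322)
member 8 (4-5): L=3.3701, (cx,cy)=(0.3507,0.9365)
member 9 (4-6): L=2.5220, (cx,cy)=(1.0000,0.0000)
member 10 (5-6): L=3.4287, (cx,cy)=(0.3908,-0.9205)
solve A·x = −loads:
  F[0-1] = +537.4490 N (tension)
  F[0-2] = +1506.0926 N (tension)
  F[1-2] = -543.9252 N (compression)
  F[1-3] = +381.5591 N (tension)
  F[2-3] = +560.6816 N (tension)
  F[2-4] = +1116.0723 N (tension)
  F[3-4] = -970.6362 N (compression)
  F[3-5] = -774.0796 N (compression)
  F[4-5] = +967.2494 N (tension)
  F[4-6] = +428.0402 N (tension)
  F[5-6] = -1095.2376 N (compression)
  Rx@0 = -1715.7700 N
  Ry@0 = -494.8604 N
  Ry@6 = +1008.1304 N

537.449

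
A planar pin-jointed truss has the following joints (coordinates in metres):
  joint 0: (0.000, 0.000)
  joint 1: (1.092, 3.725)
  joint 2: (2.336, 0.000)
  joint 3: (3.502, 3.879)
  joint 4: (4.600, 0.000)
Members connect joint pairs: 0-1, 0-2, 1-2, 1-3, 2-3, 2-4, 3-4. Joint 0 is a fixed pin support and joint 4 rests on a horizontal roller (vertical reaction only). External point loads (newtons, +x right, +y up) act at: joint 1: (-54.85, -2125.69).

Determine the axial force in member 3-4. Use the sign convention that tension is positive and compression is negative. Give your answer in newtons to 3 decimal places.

-478.285

N=5 nodes, M=7 members, R=3 reactions → 2N=10, M+R=10
member 0 (0-1): L=3.8818, (cx,cy)=(0.2813,0.9596)
member 1 (0-2): L=2.3360, (cx,cy)=(1.0000,0.0000)
member 2 (1-2): L=3.9272, (cx,cy)=(0.3168,-0.9485)
member 3 (1-3): L=2.4149, (cx,cy)=(0.9980,0.0638)
member 4 (2-3): L=4.0505, (cx,cy)=(0.2879,0.9577)
member 5 (2-4): L=2.2640, (cx,cy)=(1.0000,0.0000)
member 6 (3-4): L=4.0314, (cx,cy)=(0.2724,-0.9622)
solve A·x = −loads:
  F[0-1] = -1735.5769 N (compression)
  F[0-2] = +433.3946 N (tension)
  F[1-2] = -503.6385 N (compression)
  F[1-3] = -274.4194 N (compression)
  F[2-3] = +498.8186 N (tension)
  F[2-4] = +130.2665 N (tension)
  F[3-4] = -478.2853 N (compression)
  Rx@0 = +54.8500 N
  Ry@0 = +1665.4863 N
  Ry@4 = +460.2037 N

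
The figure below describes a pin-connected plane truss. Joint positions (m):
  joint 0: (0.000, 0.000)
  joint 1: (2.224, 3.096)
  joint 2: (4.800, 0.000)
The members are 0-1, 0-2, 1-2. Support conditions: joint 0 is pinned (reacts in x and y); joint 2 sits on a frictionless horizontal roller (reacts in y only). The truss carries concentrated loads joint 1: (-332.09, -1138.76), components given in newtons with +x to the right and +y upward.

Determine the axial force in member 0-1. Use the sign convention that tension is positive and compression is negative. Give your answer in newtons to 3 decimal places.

N=3 nodes, M=3 members, R=3 reactions → 2N=6, M+R=6
member 0 (0-1): L=3.8120, (cx,cy)=(0.5834,0.8122)
member 1 (0-2): L=4.8000, (cx,cy)=(1.0000,0.0000)
member 2 (1-2): L=4.0275, (cx,cy)=(0.6396,-0.7687)
solve A·x = −loads:
  F[0-1] = -1016.2058 N (compression)
  F[0-2] = +260.7846 N (tension)
  F[1-2] = -407.7319 N (compression)
  Rx@0 = +332.0900 N
  Ry@0 = +825.3326 N
  Ry@2 = +313.4274 N

-1016.206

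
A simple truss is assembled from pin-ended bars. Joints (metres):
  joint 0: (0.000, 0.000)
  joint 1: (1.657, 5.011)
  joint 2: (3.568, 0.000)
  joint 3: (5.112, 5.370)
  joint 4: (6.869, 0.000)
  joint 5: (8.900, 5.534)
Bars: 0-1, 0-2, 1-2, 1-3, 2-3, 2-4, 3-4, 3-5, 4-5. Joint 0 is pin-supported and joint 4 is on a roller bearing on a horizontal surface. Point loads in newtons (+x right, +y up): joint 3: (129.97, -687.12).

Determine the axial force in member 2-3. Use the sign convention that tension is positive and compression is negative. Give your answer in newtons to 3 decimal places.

N=6 nodes, M=9 members, R=3 reactions → 2N=12, M+R=12
member 0 (0-1): L=5.2779, (cx,cy)=(0.3140,0.9494)
member 1 (0-2): L=3.5680, (cx,cy)=(1.0000,0.0000)
member 2 (1-2): L=5.3630, (cx,cy)=(0.3563,-0.9344)
member 3 (1-3): L=3.4736, (cx,cy)=(0.9946,0.1034)
member 4 (2-3): L=5.5876, (cx,cy)=(0.2763,0.9611)
member 5 (2-4): L=3.3010, (cx,cy)=(1.0000,0.0000)
member 6 (3-4): L=5.6501, (cx,cy)=(0.3110,-0.9504)
member 7 (3-5): L=3.7915, (cx,cy)=(0.9991,0.0433)
member 8 (4-5): L=5.8949, (cx,cy)=(0.3445,0.9388)
solve A·x = −loads:
  F[0-1] = -78.0980 N (compression)
  F[0-2] = +154.4891 N (tension)
  F[1-2] = +73.7107 N (tension)
  F[1-3] = -51.0578 N (compression)
  F[2-3] = -71.6626 N (compression)
  F[2-4] = +200.5567 N (tension)
  F[3-4] = -644.9467 N (compression)
  F[3-5] = -0.0000 N (compression)
  F[4-5] = -0.0000 N (compression)
  Rx@0 = -129.9700 N
  Ry@0 = +74.1492 N
  Ry@4 = +612.9708 N

-71.663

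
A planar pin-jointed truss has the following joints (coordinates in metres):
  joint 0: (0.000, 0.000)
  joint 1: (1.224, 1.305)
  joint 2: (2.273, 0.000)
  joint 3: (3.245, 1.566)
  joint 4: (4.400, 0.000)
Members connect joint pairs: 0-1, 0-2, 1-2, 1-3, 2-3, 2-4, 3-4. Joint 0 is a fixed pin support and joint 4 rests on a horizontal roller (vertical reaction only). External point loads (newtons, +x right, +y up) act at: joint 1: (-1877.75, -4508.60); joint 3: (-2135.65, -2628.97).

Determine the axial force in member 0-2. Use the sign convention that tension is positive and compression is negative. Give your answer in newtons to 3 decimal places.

921.538

N=5 nodes, M=7 members, R=3 reactions → 2N=10, M+R=10
member 0 (0-1): L=1.7892, (cx,cy)=(0.6841,0.7294)
member 1 (0-2): L=2.2730, (cx,cy)=(1.0000,0.0000)
member 2 (1-2): L=1.6743, (cx,cy)=(0.6265,-0.7794)
member 3 (1-3): L=2.0378, (cx,cy)=(0.9918,0.1281)
member 4 (2-3): L=1.8431, (cx,cy)=(0.5274,0.8496)
member 5 (2-4): L=2.1270, (cx,cy)=(1.0000,0.0000)
member 6 (3-4): L=1.9459, (cx,cy)=(0.5936,-0.8048)
solve A·x = −loads:
  F[0-1] = -7213.6782 N (compression)
  F[0-2] = +921.5381 N (tension)
  F[1-2] = +416.2372 N (tension)
  F[1-3] = -3345.5211 N (compression)
  F[2-3] = -381.8316 N (compression)
  F[2-4] = +1383.6805 N (tension)
  F[3-4] = -2331.1273 N (compression)
  Rx@0 = +4013.4000 N
  Ry@0 = +5261.5149 N
  Ry@4 = +1876.0551 N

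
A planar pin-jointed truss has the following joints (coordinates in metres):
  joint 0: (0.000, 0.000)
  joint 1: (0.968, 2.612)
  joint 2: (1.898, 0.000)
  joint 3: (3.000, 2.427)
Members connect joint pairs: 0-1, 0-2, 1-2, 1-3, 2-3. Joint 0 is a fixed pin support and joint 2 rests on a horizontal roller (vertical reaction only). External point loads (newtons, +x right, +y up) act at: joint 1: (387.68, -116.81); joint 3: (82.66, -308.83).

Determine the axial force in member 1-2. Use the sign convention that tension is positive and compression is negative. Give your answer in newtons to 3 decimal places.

-952.786

N=4 nodes, M=5 members, R=3 reactions → 2N=8, M+R=8
member 0 (0-1): L=2.7856, (cx,cy)=(0.3475,0.9377)
member 1 (0-2): L=1.8980, (cx,cy)=(1.0000,0.0000)
member 2 (1-2): L=2.7726, (cx,cy)=(0.3354,-0.9421)
member 3 (1-3): L=2.0404, (cx,cy)=(0.9959,-0.0907)
member 4 (2-3): L=2.6655, (cx,cy)=(0.4134,0.9105)
solve A·x = −loads:
  F[0-1] = +811.8900 N (tension)
  F[0-2] = +188.2071 N (tension)
  F[1-2] = -952.7863 N (compression)
  F[1-3] = +214.9240 N (tension)
  F[2-3] = -317.7733 N (compression)
  Rx@0 = -470.3400 N
  Ry@0 = -761.2926 N
  Ry@2 = +1186.9326 N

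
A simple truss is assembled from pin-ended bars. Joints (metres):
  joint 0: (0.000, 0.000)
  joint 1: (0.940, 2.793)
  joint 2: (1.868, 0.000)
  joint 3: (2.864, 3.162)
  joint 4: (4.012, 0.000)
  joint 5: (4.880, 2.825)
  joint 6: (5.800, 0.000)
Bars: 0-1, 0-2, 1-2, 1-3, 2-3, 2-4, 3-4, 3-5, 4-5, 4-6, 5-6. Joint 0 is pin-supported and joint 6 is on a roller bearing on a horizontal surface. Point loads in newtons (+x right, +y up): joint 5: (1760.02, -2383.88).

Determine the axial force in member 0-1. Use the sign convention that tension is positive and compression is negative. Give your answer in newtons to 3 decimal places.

N=7 nodes, M=11 members, R=3 reactions → 2N=14, M+R=14
member 0 (0-1): L=2.9469, (cx,cy)=(0.3190,0.9478)
member 1 (0-2): L=1.8680, (cx,cy)=(1.0000,0.0000)
member 2 (1-2): L=2.9431, (cx,cy)=(0.3153,-0.9490)
member 3 (1-3): L=1.9591, (cx,cy)=(0.9821,0.1884)
member 4 (2-3): L=3.3152, (cx,cy)=(0.3004,0.9538)
member 5 (2-4): L=2.1440, (cx,cy)=(1.0000,0.0000)
member 6 (3-4): L=3.3639, (cx,cy)=(0.3413,-0.9400)
member 7 (3-5): L=2.0440, (cx,cy)=(0.9863,-0.1649)
member 8 (4-5): L=2.9553, (cx,cy)=(0.2937,0.9559)
member 9 (4-6): L=1.7880, (cx,cy)=(1.0000,0.0000)
member 10 (5-6): L=2.9710, (cx,cy)=(0.3097,-0.9508)
solve A·x = −loads:
  F[0-1] = +505.5255 N (tension)
  F[0-2] = +1598.7700 N (tension)
  F[1-2] = -443.9919 N (compression)
  F[1-3] = +306.7355 N (tension)
  F[2-3] = +441.7516 N (tension)
  F[2-4] = +1326.0557 N (tension)
  F[3-4] = -624.8143 N (compression)
  F[3-5] = +656.1721 N (tension)
  F[4-5] = +614.4024 N (tension)
  F[4-6] = +932.3747 N (tension)
  F[5-6] = -3010.9936 N (compression)
  Rx@0 = -1760.0200 N
  Ry@0 = -479.1184 N
  Ry@6 = +2862.9984 N

505.526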